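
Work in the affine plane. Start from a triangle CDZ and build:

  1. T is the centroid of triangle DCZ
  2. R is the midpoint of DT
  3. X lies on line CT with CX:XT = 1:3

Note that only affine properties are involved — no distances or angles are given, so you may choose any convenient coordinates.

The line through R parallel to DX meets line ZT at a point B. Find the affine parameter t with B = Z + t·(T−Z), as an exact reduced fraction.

t = 17/14

Work in coordinates with C = (0, 0), D = (1, 0), Z = (0, 1).
1. T is the centroid of triangle DCZ ⇒ T = (1/3, 1/3)
2. R is the midpoint of DT ⇒ R = (2/3, 1/6)
3. X lies on line CT with CX:XT = 1:3 ⇒ X = (1/12, 1/12)
through R parallel to DX: direction (-11/12, 1/12); meets ZT at B = (17/42, 4/21)
B = Z + t·(T−Z) with t = 17/14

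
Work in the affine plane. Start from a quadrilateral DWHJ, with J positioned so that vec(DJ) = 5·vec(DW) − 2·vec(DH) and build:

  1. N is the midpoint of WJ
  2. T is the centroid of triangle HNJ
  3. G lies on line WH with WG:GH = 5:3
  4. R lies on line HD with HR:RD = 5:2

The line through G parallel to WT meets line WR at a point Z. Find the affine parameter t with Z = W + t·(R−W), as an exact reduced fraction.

Assign D = (0, 0), W = (1, 0), H = (0, 1), J = (5, -2) — the answer is frame-independent, so this choice is without loss of generality.
1. N is the midpoint of WJ ⇒ N = (3, -1)
2. T is the centroid of triangle HNJ ⇒ T = (8/3, -2/3)
3. G lies on line WH with WG:GH = 5:3 ⇒ G = (3/8, 5/8)
4. R lies on line HD with HR:RD = 5:2 ⇒ R = (0, 2/7)
through G parallel to WT: direction (5/3, -2/3); meets WR at Z = (137/32, -15/16)
Z = W + t·(R−W) with t = -105/32

t = -105/32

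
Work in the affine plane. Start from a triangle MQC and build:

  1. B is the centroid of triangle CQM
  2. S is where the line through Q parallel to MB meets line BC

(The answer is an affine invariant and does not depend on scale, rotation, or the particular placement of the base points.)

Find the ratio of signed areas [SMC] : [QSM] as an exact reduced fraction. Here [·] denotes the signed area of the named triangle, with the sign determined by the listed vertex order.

[SMC]:[QSM] = 2

Set M = (0, 0), Q = (1, 0), C = (0, 1); any affine frame gives the same invariant.
1. B is the centroid of triangle CQM ⇒ B = (1/3, 1/3)
2. S is where the line through Q parallel to MB meets line BC ⇒ S = (2/3, -1/3)
2·[SMC] = -2/3, 2·[QSM] = -1/3
[SMC]:[QSM] = -2/3:-1/3 = 2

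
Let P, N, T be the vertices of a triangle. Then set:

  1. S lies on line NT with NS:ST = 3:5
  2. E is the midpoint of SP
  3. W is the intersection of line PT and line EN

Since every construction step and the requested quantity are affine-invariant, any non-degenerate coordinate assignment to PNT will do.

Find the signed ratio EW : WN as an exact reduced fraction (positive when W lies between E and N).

EW:WN = -5/16

Assign P = (0, 0), N = (1, 0), T = (0, 1) — the answer is frame-independent, so this choice is without loss of generality.
1. S lies on line NT with NS:ST = 3:5 ⇒ S = (5/8, 3/8)
2. E is the midpoint of SP ⇒ E = (5/16, 3/16)
3. W is the intersection of line PT and line EN ⇒ W = (0, 3/11)
W = E + t·(N−E) with t = -5/11, so EW:WN = t:(1−t) = -5/11:16/11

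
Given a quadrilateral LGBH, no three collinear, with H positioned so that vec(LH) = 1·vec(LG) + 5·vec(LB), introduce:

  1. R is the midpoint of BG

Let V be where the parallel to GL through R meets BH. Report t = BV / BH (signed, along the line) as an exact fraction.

t = -1/8

Set L = (0, 0), G = (1, 0), B = (0, 1), H = (1, 5); any affine frame gives the same invariant.
1. R is the midpoint of BG ⇒ R = (1/2, 1/2)
through R parallel to GL: direction (-1, 0); meets BH at V = (-1/8, 1/2)
V = B + t·(H−B) with t = -1/8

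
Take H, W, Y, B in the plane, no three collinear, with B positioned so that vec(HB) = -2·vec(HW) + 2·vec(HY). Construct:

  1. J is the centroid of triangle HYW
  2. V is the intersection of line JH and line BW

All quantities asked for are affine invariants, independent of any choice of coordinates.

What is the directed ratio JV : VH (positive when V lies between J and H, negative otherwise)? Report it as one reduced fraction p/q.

JV:VH = -1/6

Assign H = (0, 0), W = (1, 0), Y = (0, 1), B = (-2, 2) — the answer is frame-independent, so this choice is without loss of generality.
1. J is the centroid of triangle HYW ⇒ J = (1/3, 1/3)
2. V is the intersection of line JH and line BW ⇒ V = (2/5, 2/5)
V = J + t·(H−J) with t = -1/5, so JV:VH = t:(1−t) = -1/5:6/5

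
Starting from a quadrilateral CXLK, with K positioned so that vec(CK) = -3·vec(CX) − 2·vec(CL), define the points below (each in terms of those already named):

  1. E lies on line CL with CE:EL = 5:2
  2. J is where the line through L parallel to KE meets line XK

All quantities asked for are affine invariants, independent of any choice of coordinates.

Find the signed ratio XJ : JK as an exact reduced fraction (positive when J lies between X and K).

Assign C = (0, 0), X = (1, 0), L = (0, 1), K = (-3, -2) — the answer is frame-independent, so this choice is without loss of generality.
1. E lies on line CL with CE:EL = 5:2 ⇒ E = (0, 5/7)
2. J is where the line through L parallel to KE meets line XK ⇒ J = (-63/17, -40/17)
J = X + t·(K−X) with t = 20/17, so XJ:JK = t:(1−t) = 20/17:-3/17

XJ:JK = -20/3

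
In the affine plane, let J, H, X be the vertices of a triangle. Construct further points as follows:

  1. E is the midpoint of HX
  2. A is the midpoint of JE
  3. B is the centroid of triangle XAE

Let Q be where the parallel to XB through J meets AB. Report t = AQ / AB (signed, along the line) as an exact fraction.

t = -2

Set J = (0, 0), H = (1, 0), X = (0, 1); any affine frame gives the same invariant.
1. E is the midpoint of HX ⇒ E = (1/2, 1/2)
2. A is the midpoint of JE ⇒ A = (1/4, 1/4)
3. B is the centroid of triangle XAE ⇒ B = (1/4, 7/12)
through J parallel to XB: direction (1/4, -5/12); meets AB at Q = (1/4, -5/12)
Q = A + t·(B−A) with t = -2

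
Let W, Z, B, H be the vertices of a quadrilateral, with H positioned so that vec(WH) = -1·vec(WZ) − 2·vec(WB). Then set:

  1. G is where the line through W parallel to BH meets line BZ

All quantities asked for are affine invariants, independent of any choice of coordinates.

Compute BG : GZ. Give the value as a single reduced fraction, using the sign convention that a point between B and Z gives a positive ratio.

Set W = (0, 0), Z = (1, 0), B = (0, 1), H = (-1, -2); any affine frame gives the same invariant.
1. G is where the line through W parallel to BH meets line BZ ⇒ G = (1/4, 3/4)
G = B + t·(Z−B) with t = 1/4, so BG:GZ = t:(1−t) = 1/4:3/4

BG:GZ = 1/3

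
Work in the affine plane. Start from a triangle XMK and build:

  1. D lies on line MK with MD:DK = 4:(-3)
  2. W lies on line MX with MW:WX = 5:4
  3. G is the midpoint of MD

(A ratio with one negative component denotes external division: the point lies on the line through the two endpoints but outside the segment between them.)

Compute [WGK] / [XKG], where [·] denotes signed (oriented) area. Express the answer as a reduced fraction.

Work in coordinates with X = (0, 0), M = (1, 0), K = (0, 1).
1. D lies on line MK with MD:DK = 4:(-3) ⇒ D = (-3, 4)
2. W lies on line MX with MW:WX = 5:4 ⇒ W = (4/9, 0)
3. G is the midpoint of MD ⇒ G = (-1, 2)
2·[WGK] = -5/9, 2·[XKG] = 1
[WGK]:[XKG] = -5/9:1 = -5/9

[WGK]:[XKG] = -5/9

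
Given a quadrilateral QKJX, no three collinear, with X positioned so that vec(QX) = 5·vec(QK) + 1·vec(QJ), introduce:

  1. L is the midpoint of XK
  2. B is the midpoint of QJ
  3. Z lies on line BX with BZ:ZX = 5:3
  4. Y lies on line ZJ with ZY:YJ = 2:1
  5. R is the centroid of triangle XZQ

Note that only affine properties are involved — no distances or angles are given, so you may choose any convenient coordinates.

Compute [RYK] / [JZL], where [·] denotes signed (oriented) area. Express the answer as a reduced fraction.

[RYK]:[JZL] = -227/144

Work in coordinates with Q = (0, 0), K = (1, 0), J = (0, 1), X = (5, 1).
1. L is the midpoint of XK ⇒ L = (3, 1/2)
2. B is the midpoint of QJ ⇒ B = (0, 1/2)
3. Z lies on line BX with BZ:ZX = 5:3 ⇒ Z = (25/8, 13/16)
4. Y lies on line ZJ with ZY:YJ = 2:1 ⇒ Y = (25/24, 15/16)
5. R is the centroid of triangle XZQ ⇒ R = (65/24, 29/48)
2·[RYK] = 227/144, 2·[JZL] = -1
[RYK]:[JZL] = 227/144:-1 = -227/144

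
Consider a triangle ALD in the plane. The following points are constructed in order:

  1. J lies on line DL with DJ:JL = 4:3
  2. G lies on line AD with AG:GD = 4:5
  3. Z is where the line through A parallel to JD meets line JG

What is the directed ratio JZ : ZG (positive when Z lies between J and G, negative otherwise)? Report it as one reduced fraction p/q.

JZ:ZG = -9/4

Work in coordinates with A = (0, 0), L = (1, 0), D = (0, 1).
1. J lies on line DL with DJ:JL = 4:3 ⇒ J = (4/7, 3/7)
2. G lies on line AD with AG:GD = 4:5 ⇒ G = (0, 4/9)
3. Z is where the line through A parallel to JD meets line JG ⇒ Z = (-16/35, 16/35)
Z = J + t·(G−J) with t = 9/5, so JZ:ZG = t:(1−t) = 9/5:-4/5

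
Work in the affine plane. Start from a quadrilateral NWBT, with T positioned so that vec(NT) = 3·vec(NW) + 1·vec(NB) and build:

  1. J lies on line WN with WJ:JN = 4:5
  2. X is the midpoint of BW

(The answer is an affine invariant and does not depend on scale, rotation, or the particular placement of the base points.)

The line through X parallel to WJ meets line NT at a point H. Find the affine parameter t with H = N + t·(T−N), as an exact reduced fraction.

t = 1/2

Assign N = (0, 0), W = (1, 0), B = (0, 1), T = (3, 1) — the answer is frame-independent, so this choice is without loss of generality.
1. J lies on line WN with WJ:JN = 4:5 ⇒ J = (5/9, 0)
2. X is the midpoint of BW ⇒ X = (1/2, 1/2)
through X parallel to WJ: direction (-4/9, 0); meets NT at H = (3/2, 1/2)
H = N + t·(T−N) with t = 1/2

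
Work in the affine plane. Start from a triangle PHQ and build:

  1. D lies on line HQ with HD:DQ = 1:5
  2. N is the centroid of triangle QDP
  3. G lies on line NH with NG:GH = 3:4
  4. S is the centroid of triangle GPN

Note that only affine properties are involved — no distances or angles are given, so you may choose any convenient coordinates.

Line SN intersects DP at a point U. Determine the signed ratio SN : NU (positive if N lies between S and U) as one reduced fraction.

SN:NU = -59/105

Set P = (0, 0), H = (1, 0), Q = (0, 1); any affine frame gives the same invariant.
1. D lies on line HQ with HD:DQ = 1:5 ⇒ D = (5/6, 1/6)
2. N is the centroid of triangle QDP ⇒ N = (5/18, 7/18)
3. G lies on line NH with NG:GH = 3:4 ⇒ G = (37/63, 2/9)
4. S is the centroid of triangle GPN ⇒ S = (109/378, 11/54)
line SN meets DP at U = (35/118, 7/118)
N = S + t·(U−S) with t = -59/46, so SN:NU = -59/46:105/46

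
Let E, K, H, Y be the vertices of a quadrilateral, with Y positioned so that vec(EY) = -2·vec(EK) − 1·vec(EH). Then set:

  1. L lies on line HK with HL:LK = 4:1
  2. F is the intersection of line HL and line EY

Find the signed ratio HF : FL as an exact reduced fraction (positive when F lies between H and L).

HF:FL = 5

Work in coordinates with E = (0, 0), K = (1, 0), H = (0, 1), Y = (-2, -1).
1. L lies on line HK with HL:LK = 4:1 ⇒ L = (4/5, 1/5)
2. F is the intersection of line HL and line EY ⇒ F = (2/3, 1/3)
F = H + t·(L−H) with t = 5/6, so HF:FL = t:(1−t) = 5/6:1/6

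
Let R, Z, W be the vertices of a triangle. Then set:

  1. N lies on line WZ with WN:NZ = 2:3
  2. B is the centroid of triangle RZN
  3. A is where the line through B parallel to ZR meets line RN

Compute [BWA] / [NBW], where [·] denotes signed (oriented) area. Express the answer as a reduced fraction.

[BWA]:[NBW] = -2

Choose coordinates R = (0, 0), Z = (1, 0), W = (0, 1).
1. N lies on line WZ with WN:NZ = 2:3 ⇒ N = (2/5, 3/5)
2. B is the centroid of triangle RZN ⇒ B = (7/15, 1/5)
3. A is where the line through B parallel to ZR meets line RN ⇒ A = (2/15, 1/5)
2·[BWA] = 4/15, 2·[NBW] = -2/15
[BWA]:[NBW] = 4/15:-2/15 = -2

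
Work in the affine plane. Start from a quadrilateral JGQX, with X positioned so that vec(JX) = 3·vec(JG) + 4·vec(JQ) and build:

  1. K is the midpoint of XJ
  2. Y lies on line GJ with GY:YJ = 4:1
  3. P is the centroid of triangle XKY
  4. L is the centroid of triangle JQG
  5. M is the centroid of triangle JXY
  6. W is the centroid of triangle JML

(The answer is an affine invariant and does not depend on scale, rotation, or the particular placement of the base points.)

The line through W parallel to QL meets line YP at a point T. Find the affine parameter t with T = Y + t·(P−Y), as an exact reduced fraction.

t = 49/213

Choose coordinates J = (0, 0), G = (1, 0), Q = (0, 1), X = (3, 4).
1. K is the midpoint of XJ ⇒ K = (3/2, 2)
2. Y lies on line GJ with GY:YJ = 4:1 ⇒ Y = (1/5, 0)
3. P is the centroid of triangle XKY ⇒ P = (47/30, 2)
4. L is the centroid of triangle JQG ⇒ L = (1/3, 1/3)
5. M is the centroid of triangle JXY ⇒ M = (16/15, 4/3)
6. W is the centroid of triangle JML ⇒ W = (7/15, 5/9)
through W parallel to QL: direction (1/3, -2/3); meets YP at T = (3287/6390, 98/213)
T = Y + t·(P−Y) with t = 49/213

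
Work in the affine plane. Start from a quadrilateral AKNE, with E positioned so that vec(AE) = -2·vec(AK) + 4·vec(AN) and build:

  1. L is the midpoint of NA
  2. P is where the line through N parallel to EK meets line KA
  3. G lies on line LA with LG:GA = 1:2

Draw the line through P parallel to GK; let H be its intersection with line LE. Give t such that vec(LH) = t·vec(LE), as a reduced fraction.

t = -3/34

Set A = (0, 0), K = (1, 0), N = (0, 1), E = (-2, 4); any affine frame gives the same invariant.
1. L is the midpoint of NA ⇒ L = (0, 1/2)
2. P is where the line through N parallel to EK meets line KA ⇒ P = (3/4, 0)
3. G lies on line LA with LG:GA = 1:2 ⇒ G = (0, 1/3)
through P parallel to GK: direction (1, -1/3); meets LE at H = (3/17, 13/68)
H = L + t·(E−L) with t = -3/34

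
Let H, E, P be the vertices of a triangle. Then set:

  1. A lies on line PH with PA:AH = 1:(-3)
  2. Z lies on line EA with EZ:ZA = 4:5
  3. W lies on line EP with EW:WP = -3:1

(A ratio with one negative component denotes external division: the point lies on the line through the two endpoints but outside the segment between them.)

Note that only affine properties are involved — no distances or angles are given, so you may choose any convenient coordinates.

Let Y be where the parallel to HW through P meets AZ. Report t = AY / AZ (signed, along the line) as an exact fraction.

Set H = (0, 0), E = (1, 0), P = (0, 1); any affine frame gives the same invariant.
1. A lies on line PH with PA:AH = 1:(-3) ⇒ A = (0, 3/2)
2. Z lies on line EA with EZ:ZA = 4:5 ⇒ Z = (5/9, 2/3)
3. W lies on line EP with EW:WP = -3:1 ⇒ W = (-1/2, 3/2)
through P parallel to HW: direction (-1/2, 3/2); meets AZ at Y = (-1/3, 2)
Y = A + t·(Z−A) with t = -3/5

t = -3/5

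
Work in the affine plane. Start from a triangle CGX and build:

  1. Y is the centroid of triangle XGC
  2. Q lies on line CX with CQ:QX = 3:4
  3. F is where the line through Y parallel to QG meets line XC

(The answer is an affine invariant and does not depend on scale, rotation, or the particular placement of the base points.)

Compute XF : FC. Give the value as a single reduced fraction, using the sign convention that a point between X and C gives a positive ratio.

XF:FC = 11/10

Set C = (0, 0), G = (1, 0), X = (0, 1); any affine frame gives the same invariant.
1. Y is the centroid of triangle XGC ⇒ Y = (1/3, 1/3)
2. Q lies on line CX with CQ:QX = 3:4 ⇒ Q = (0, 3/7)
3. F is where the line through Y parallel to QG meets line XC ⇒ F = (0, 10/21)
F = X + t·(C−X) with t = 11/21, so XF:FC = t:(1−t) = 11/21:10/21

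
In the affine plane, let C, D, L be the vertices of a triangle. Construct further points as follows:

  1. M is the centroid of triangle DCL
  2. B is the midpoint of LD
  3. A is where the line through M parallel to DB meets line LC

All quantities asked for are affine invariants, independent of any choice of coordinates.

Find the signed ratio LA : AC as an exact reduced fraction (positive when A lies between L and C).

LA:AC = 1/2

Choose coordinates C = (0, 0), D = (1, 0), L = (0, 1).
1. M is the centroid of triangle DCL ⇒ M = (1/3, 1/3)
2. B is the midpoint of LD ⇒ B = (1/2, 1/2)
3. A is where the line through M parallel to DB meets line LC ⇒ A = (0, 2/3)
A = L + t·(C−L) with t = 1/3, so LA:AC = t:(1−t) = 1/3:2/3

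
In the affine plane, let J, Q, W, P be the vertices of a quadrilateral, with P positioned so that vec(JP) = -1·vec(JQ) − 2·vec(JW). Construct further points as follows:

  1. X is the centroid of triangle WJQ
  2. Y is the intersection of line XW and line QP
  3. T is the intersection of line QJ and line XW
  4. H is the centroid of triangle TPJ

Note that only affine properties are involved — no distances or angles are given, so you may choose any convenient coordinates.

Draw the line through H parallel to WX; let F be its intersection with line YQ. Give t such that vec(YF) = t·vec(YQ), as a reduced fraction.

Assign J = (0, 0), Q = (1, 0), W = (0, 1), P = (-1, -2) — the answer is frame-independent, so this choice is without loss of generality.
1. X is the centroid of triangle WJQ ⇒ X = (1/3, 1/3)
2. Y is the intersection of line XW and line QP ⇒ Y = (2/3, -1/3)
3. T is the intersection of line QJ and line XW ⇒ T = (1/2, 0)
4. H is the centroid of triangle TPJ ⇒ H = (-1/6, -2/3)
through H parallel to WX: direction (1/3, -2/3); meets YQ at F = (0, -1)
F = Y + t·(Q−Y) with t = -2

t = -2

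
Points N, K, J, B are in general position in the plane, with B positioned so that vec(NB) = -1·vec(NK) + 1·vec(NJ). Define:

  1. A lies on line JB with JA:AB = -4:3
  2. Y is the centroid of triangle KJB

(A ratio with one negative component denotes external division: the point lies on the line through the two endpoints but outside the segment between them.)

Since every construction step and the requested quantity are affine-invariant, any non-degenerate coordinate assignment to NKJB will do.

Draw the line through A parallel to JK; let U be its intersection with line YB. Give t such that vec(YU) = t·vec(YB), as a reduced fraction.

t = 11/2

Set N = (0, 0), K = (1, 0), J = (0, 1), B = (-1, 1); any affine frame gives the same invariant.
1. A lies on line JB with JA:AB = -4:3 ⇒ A = (-4, 1)
2. Y is the centroid of triangle KJB ⇒ Y = (0, 2/3)
through A parallel to JK: direction (1, -1); meets YB at U = (-11/2, 5/2)
U = Y + t·(B−Y) with t = 11/2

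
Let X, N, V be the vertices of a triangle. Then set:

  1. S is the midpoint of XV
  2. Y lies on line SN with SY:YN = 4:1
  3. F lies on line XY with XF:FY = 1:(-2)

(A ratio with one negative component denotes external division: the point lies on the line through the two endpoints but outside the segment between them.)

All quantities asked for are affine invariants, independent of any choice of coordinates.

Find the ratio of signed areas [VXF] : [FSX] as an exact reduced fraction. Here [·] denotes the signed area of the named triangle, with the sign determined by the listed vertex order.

Work in coordinates with X = (0, 0), N = (1, 0), V = (0, 1).
1. S is the midpoint of XV ⇒ S = (0, 1/2)
2. Y lies on line SN with SY:YN = 4:1 ⇒ Y = (4/5, 1/10)
3. F lies on line XY with XF:FY = 1:(-2) ⇒ F = (-4/5, -1/10)
2·[VXF] = -4/5, 2·[FSX] = -2/5
[VXF]:[FSX] = -4/5:-2/5 = 2

[VXF]:[FSX] = 2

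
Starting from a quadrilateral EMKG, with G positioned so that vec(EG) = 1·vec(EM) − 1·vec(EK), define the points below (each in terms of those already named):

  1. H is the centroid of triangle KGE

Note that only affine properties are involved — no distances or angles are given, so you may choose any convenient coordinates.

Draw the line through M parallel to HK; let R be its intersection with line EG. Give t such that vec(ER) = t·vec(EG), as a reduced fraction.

t = 3/2

Set E = (0, 0), M = (1, 0), K = (0, 1), G = (1, -1); any affine frame gives the same invariant.
1. H is the centroid of triangle KGE ⇒ H = (1/3, 0)
through M parallel to HK: direction (-1/3, 1); meets EG at R = (3/2, -3/2)
R = E + t·(G−E) with t = 3/2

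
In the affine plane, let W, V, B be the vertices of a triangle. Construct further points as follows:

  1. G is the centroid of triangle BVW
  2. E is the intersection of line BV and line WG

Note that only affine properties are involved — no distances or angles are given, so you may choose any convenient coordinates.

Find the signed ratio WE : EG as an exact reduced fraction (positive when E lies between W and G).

WE:EG = -3

Choose coordinates W = (0, 0), V = (1, 0), B = (0, 1).
1. G is the centroid of triangle BVW ⇒ G = (1/3, 1/3)
2. E is the intersection of line BV and line WG ⇒ E = (1/2, 1/2)
E = W + t·(G−W) with t = 3/2, so WE:EG = t:(1−t) = 3/2:-1/2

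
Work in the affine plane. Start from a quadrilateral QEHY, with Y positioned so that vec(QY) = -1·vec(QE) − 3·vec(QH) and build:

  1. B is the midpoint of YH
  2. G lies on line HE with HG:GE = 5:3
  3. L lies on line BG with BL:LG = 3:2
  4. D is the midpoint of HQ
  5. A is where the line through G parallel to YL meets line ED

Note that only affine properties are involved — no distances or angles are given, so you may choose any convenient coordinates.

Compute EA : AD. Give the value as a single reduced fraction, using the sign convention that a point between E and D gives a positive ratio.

EA:AD = 40/51

Set Q = (0, 0), E = (1, 0), H = (0, 1), Y = (-1, -3); any affine frame gives the same invariant.
1. B is the midpoint of YH ⇒ B = (-1/2, -1)
2. G lies on line HE with HG:GE = 5:3 ⇒ G = (5/8, 3/8)
3. L lies on line BG with BL:LG = 3:2 ⇒ L = (7/40, -7/40)
4. D is the midpoint of HQ ⇒ D = (0, 1/2)
5. A is where the line through G parallel to YL meets line ED ⇒ A = (51/91, 20/91)
A = E + t·(D−E) with t = 40/91, so EA:AD = t:(1−t) = 40/91:51/91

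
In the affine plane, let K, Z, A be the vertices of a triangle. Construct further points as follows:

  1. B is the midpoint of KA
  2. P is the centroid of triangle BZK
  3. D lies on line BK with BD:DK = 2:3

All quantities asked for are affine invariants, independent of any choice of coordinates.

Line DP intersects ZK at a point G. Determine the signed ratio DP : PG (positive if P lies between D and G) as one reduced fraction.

Set K = (0, 0), Z = (1, 0), A = (0, 1); any affine frame gives the same invariant.
1. B is the midpoint of KA ⇒ B = (0, 1/2)
2. P is the centroid of triangle BZK ⇒ P = (1/3, 1/6)
3. D lies on line BK with BD:DK = 2:3 ⇒ D = (0, 3/10)
line DP meets ZK at G = (3/4, 0)
P = D + t·(G−D) with t = 4/9, so DP:PG = 4/9:5/9

DP:PG = 4/5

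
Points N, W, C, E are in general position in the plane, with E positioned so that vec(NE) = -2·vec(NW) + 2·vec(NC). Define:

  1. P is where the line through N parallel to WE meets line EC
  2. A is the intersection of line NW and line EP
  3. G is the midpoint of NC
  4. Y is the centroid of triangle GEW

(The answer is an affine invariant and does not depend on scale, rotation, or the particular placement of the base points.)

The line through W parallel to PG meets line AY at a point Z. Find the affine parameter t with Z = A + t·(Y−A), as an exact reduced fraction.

Choose coordinates N = (0, 0), W = (1, 0), C = (0, 1), E = (-2, 2).
1. P is where the line through N parallel to WE meets line EC ⇒ P = (-6, 4)
2. A is the intersection of line NW and line EP ⇒ A = (2, 0)
3. G is the midpoint of NC ⇒ G = (0, 1/2)
4. Y is the centroid of triangle GEW ⇒ Y = (-1/3, 5/6)
through W parallel to PG: direction (6, -7/2); meets AY at Z = (-11/19, 35/38)
Z = A + t·(Y−A) with t = 21/19

t = 21/19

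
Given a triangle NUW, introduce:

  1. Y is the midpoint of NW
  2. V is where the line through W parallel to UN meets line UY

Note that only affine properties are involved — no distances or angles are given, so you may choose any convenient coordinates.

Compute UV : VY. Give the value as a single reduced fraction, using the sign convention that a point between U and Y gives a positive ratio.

UV:VY = -2

Choose coordinates N = (0, 0), U = (1, 0), W = (0, 1).
1. Y is the midpoint of NW ⇒ Y = (0, 1/2)
2. V is where the line through W parallel to UN meets line UY ⇒ V = (-1, 1)
V = U + t·(Y−U) with t = 2, so UV:VY = t:(1−t) = 2:-1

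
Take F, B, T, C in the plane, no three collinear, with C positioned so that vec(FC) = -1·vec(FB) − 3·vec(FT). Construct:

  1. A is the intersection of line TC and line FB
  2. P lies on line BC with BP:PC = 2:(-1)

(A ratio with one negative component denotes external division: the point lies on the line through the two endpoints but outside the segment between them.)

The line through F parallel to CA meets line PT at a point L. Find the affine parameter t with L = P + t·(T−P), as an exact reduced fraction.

Set F = (0, 0), B = (1, 0), T = (0, 1), C = (-1, -3); any affine frame gives the same invariant.
1. A is the intersection of line TC and line FB ⇒ A = (-1/4, 0)
2. P lies on line BC with BP:PC = 2:(-1) ⇒ P = (-3, -6)
through F parallel to CA: direction (3/4, 3); meets PT at L = (3/5, 12/5)
L = P + t·(T−P) with t = 6/5

t = 6/5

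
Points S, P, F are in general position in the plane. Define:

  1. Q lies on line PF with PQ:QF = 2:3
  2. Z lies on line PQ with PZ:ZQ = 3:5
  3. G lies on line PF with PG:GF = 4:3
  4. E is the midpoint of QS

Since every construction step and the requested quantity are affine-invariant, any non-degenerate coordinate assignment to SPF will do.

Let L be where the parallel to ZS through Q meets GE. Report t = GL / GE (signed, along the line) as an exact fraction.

Set S = (0, 0), P = (1, 0), F = (0, 1); any affine frame gives the same invariant.
1. Q lies on line PF with PQ:QF = 2:3 ⇒ Q = (3/5, 2/5)
2. Z lies on line PQ with PZ:ZQ = 3:5 ⇒ Z = (17/20, 3/20)
3. G lies on line PF with PG:GF = 4:3 ⇒ G = (3/7, 4/7)
4. E is the midpoint of QS ⇒ E = (3/10, 1/5)
through Q parallel to ZS: direction (-17/20, -3/20); meets GE at L = (147/415, 148/415)
L = G + t·(E−G) with t = 48/83

t = 48/83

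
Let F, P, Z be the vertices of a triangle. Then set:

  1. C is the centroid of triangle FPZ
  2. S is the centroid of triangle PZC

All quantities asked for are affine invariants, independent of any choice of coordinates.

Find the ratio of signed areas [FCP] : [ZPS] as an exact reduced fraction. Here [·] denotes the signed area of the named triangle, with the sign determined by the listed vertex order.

Assign F = (0, 0), P = (1, 0), Z = (0, 1) — the answer is frame-independent, so this choice is without loss of generality.
1. C is the centroid of triangle FPZ ⇒ C = (1/3, 1/3)
2. S is the centroid of triangle PZC ⇒ S = (4/9, 4/9)
2·[FCP] = -1/3, 2·[ZPS] = -1/9
[FCP]:[ZPS] = -1/3:-1/9 = 3

[FCP]:[ZPS] = 3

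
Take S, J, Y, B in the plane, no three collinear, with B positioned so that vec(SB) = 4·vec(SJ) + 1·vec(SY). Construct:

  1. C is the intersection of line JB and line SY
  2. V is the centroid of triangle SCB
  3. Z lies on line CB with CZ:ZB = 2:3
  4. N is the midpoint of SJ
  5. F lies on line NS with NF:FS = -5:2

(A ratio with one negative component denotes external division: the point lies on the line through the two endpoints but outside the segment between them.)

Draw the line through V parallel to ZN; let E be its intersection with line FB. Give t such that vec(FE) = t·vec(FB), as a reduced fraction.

t = -8/21

Choose coordinates S = (0, 0), J = (1, 0), Y = (0, 1), B = (4, 1).
1. C is the intersection of line JB and line SY ⇒ C = (0, -1/3)
2. V is the centroid of triangle SCB ⇒ V = (4/3, 2/9)
3. Z lies on line CB with CZ:ZB = 2:3 ⇒ Z = (8/5, 1/5)
4. N is the midpoint of SJ ⇒ N = (1/2, 0)
5. F lies on line NS with NF:FS = -5:2 ⇒ F = (-1/3, 0)
through V parallel to ZN: direction (-11/10, -1/5); meets FB at E = (-125/63, -8/21)
E = F + t·(B−F) with t = -8/21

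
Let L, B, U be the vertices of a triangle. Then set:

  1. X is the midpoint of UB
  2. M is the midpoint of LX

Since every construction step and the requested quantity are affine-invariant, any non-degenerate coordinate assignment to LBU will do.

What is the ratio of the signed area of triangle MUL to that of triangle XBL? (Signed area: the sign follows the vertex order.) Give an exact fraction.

[MUL]:[XBL] = -1/2

Assign L = (0, 0), B = (1, 0), U = (0, 1) — the answer is frame-independent, so this choice is without loss of generality.
1. X is the midpoint of UB ⇒ X = (1/2, 1/2)
2. M is the midpoint of LX ⇒ M = (1/4, 1/4)
2·[MUL] = 1/4, 2·[XBL] = -1/2
[MUL]:[XBL] = 1/4:-1/2 = -1/2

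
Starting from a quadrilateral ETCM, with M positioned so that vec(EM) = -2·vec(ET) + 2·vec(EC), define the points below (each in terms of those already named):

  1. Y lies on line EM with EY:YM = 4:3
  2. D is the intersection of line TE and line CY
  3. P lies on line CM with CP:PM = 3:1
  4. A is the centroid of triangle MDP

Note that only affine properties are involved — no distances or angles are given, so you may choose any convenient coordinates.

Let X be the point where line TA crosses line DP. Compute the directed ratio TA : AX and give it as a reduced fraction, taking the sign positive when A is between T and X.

Assign E = (0, 0), T = (1, 0), C = (0, 1), M = (-2, 2) — the answer is frame-independent, so this choice is without loss of generality.
1. Y lies on line EM with EY:YM = 4:3 ⇒ Y = (-8/7, 8/7)
2. D is the intersection of line TE and line CY ⇒ D = (8, 0)
3. P lies on line CM with CP:PM = 3:1 ⇒ P = (-3/2, 7/4)
4. A is the centroid of triangle MDP ⇒ A = (3/2, 5/4)
line TA meets DP at X = (151/102, 245/204)
A = T + t·(X−T) with t = 51/49, so TA:AX = 51/49:-2/49

TA:AX = -51/2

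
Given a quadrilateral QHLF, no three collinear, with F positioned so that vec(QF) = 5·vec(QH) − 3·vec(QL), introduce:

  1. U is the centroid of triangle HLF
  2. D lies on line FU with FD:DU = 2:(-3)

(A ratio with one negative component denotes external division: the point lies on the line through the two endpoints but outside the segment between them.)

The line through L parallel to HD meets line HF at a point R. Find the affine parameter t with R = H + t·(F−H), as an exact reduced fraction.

t = 7/2

Set Q = (0, 0), H = (1, 0), L = (0, 1), F = (5, -3); any affine frame gives the same invariant.
1. U is the centroid of triangle HLF ⇒ U = (2, -2/3)
2. D lies on line FU with FD:DU = 2:(-3) ⇒ D = (11, -23/3)
through L parallel to HD: direction (10, -23/3); meets HF at R = (15, -21/2)
R = H + t·(F−H) with t = 7/2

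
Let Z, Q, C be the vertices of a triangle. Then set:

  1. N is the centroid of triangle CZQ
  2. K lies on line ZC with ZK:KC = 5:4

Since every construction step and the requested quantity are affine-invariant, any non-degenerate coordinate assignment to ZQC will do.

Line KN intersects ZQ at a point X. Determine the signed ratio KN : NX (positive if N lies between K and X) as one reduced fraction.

KN:NX = 2/3

Work in coordinates with Z = (0, 0), Q = (1, 0), C = (0, 1).
1. N is the centroid of triangle CZQ ⇒ N = (1/3, 1/3)
2. K lies on line ZC with ZK:KC = 5:4 ⇒ K = (0, 5/9)
line KN meets ZQ at X = (5/6, 0)
N = K + t·(X−K) with t = 2/5, so KN:NX = 2/5:3/5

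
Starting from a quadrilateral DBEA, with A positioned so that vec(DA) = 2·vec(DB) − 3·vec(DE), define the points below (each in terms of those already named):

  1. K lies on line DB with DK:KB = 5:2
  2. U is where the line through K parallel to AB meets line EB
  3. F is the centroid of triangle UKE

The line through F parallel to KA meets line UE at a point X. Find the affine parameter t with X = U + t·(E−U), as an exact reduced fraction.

t = 3/8

Work in coordinates with D = (0, 0), B = (1, 0), E = (0, 1), A = (2, -3).
1. K lies on line DB with DK:KB = 5:2 ⇒ K = (5/7, 0)
2. U is where the line through K parallel to AB meets line EB ⇒ U = (4/7, 3/7)
3. F is the centroid of triangle UKE ⇒ F = (3/7, 10/21)
through F parallel to KA: direction (9/7, -3); meets UE at X = (5/14, 9/14)
X = U + t·(E−U) with t = 3/8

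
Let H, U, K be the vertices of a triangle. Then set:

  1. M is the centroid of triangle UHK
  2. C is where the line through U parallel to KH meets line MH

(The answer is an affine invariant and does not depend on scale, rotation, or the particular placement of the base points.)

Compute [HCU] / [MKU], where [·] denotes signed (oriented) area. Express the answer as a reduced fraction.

[HCU]:[MKU] = 3

Set H = (0, 0), U = (1, 0), K = (0, 1); any affine frame gives the same invariant.
1. M is the centroid of triangle UHK ⇒ M = (1/3, 1/3)
2. C is where the line through U parallel to KH meets line MH ⇒ C = (1, 1)
2·[HCU] = -1, 2·[MKU] = -1/3
[HCU]:[MKU] = -1:-1/3 = 3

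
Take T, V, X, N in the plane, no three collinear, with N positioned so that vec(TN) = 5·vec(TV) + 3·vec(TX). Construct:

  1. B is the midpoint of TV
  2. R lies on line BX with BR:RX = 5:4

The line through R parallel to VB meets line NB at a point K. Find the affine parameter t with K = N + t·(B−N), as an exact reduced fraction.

Set T = (0, 0), V = (1, 0), X = (0, 1), N = (5, 3); any affine frame gives the same invariant.
1. B is the midpoint of TV ⇒ B = (1/2, 0)
2. R lies on line BX with BR:RX = 5:4 ⇒ R = (2/9, 5/9)
through R parallel to VB: direction (-1/2, 0); meets NB at K = (4/3, 5/9)
K = N + t·(B−N) with t = 22/27

t = 22/27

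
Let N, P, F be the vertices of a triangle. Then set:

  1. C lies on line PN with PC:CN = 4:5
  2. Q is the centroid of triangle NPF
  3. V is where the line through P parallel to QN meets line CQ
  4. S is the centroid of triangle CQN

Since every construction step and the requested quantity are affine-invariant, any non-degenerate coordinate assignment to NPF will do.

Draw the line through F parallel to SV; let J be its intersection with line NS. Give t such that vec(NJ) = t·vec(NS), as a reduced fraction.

Choose coordinates N = (0, 0), P = (1, 0), F = (0, 1).
1. C lies on line PN with PC:CN = 4:5 ⇒ C = (5/9, 0)
2. Q is the centroid of triangle NPF ⇒ Q = (1/3, 1/3)
3. V is where the line through P parallel to QN meets line CQ ⇒ V = (11/15, -4/15)
4. S is the centroid of triangle CQN ⇒ S = (8/27, 1/9)
through F parallel to SV: direction (59/135, -17/45); meets NS at J = (472/585, 59/195)
J = N + t·(S−N) with t = 177/65

t = 177/65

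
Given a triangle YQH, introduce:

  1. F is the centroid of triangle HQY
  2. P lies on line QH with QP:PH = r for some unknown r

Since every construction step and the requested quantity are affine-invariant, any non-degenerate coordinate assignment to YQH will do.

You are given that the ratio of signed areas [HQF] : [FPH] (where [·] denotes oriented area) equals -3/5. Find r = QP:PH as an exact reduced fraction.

r = -2/5

Set Y = (0, 0), Q = (1, 0), H = (0, 1); any affine frame gives the same invariant.
1. F is the centroid of triangle HQY ⇒ F = (1/3, 1/3)
2. With QP:PH = r, write λ = r/(r+1) so P = Q + λ·(H−Q); P is affine-linear in λ
Every point depending on P is an affine combination of P and λ-independent points, so each such coordinate is linear in λ; the λ² term in each signed area is a multiple of (H−Q)×(H−Q) = 0, so 2·[HQF] and 2·[FPH] are each linear in λ. Evaluating at λ=0 and λ=1:
  2·[HQF] = -1/3,   2·[FPH] = -1/3·λ + 1/3
So [HQF]:[FPH] = (-1/3) / (-1/3·λ + 1/3). Setting this equal to -3/5:
  -1/3 = -3/5·(-1/3·λ + 1/3)  ⇒  λ = -2/3
Then r = λ/(1−λ) = (-2/3)/(5/3) = -2/5. Check: with r = -2/5, P = (5/3, -2/3) and [HQF]:[FPH] = -3/5 as required.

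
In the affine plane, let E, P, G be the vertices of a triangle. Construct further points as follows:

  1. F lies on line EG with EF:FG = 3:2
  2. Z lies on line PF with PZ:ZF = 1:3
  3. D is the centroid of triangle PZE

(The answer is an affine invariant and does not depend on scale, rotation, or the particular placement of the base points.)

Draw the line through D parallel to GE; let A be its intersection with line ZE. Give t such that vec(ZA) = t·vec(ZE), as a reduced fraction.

Choose coordinates E = (0, 0), P = (1, 0), G = (0, 1).
1. F lies on line EG with EF:FG = 3:2 ⇒ F = (0, 3/5)
2. Z lies on line PF with PZ:ZF = 1:3 ⇒ Z = (3/4, 3/20)
3. D is the centroid of triangle PZE ⇒ D = (7/12, 1/20)
through D parallel to GE: direction (0, -1); meets ZE at A = (7/12, 7/60)
A = Z + t·(E−Z) with t = 2/9

t = 2/9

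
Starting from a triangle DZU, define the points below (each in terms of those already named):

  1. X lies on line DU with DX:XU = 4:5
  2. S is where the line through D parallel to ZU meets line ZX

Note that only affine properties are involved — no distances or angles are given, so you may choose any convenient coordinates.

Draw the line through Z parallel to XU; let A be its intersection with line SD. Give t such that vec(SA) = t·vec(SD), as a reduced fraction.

Choose coordinates D = (0, 0), Z = (1, 0), U = (0, 1).
1. X lies on line DU with DX:XU = 4:5 ⇒ X = (0, 4/9)
2. S is where the line through D parallel to ZU meets line ZX ⇒ S = (-4/5, 4/5)
through Z parallel to XU: direction (0, 5/9); meets SD at A = (1, -1)
A = S + t·(D−S) with t = 9/4

t = 9/4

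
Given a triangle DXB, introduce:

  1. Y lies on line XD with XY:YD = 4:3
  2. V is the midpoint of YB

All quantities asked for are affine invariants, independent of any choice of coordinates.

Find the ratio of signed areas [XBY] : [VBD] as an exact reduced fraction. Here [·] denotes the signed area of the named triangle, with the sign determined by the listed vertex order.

Assign D = (0, 0), X = (1, 0), B = (0, 1) — the answer is frame-independent, so this choice is without loss of generality.
1. Y lies on line XD with XY:YD = 4:3 ⇒ Y = (3/7, 0)
2. V is the midpoint of YB ⇒ V = (3/14, 1/2)
2·[XBY] = 4/7, 2·[VBD] = 3/14
[XBY]:[VBD] = 4/7:3/14 = 8/3

[XBY]:[VBD] = 8/3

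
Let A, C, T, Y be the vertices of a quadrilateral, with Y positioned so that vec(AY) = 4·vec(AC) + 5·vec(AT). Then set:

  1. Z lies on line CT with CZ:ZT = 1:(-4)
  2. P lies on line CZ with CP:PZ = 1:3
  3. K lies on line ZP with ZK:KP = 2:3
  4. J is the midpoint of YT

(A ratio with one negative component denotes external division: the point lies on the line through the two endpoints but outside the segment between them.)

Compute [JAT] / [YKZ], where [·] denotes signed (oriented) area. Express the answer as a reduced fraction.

[JAT]:[YKZ] = -5/2

Choose coordinates A = (0, 0), C = (1, 0), T = (0, 1), Y = (4, 5).
1. Z lies on line CT with CZ:ZT = 1:(-4) ⇒ Z = (4/3, -1/3)
2. P lies on line CZ with CP:PZ = 1:3 ⇒ P = (13/12, -1/12)
3. K lies on line ZP with ZK:KP = 2:3 ⇒ K = (37/30, -7/30)
4. J is the midpoint of YT ⇒ J = (2, 3)
2·[JAT] = -2, 2·[YKZ] = 4/5
[JAT]:[YKZ] = -2:4/5 = -5/2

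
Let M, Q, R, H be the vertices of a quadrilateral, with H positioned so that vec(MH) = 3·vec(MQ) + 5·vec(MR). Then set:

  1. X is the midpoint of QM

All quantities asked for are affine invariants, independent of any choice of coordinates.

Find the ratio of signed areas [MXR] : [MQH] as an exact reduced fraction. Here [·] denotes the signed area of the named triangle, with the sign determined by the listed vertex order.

[MXR]:[MQH] = 1/10

Work in coordinates with M = (0, 0), Q = (1, 0), R = (0, 1), H = (3, 5).
1. X is the midpoint of QM ⇒ X = (1/2, 0)
2·[MXR] = 1/2, 2·[MQH] = 5
[MXR]:[MQH] = 1/2:5 = 1/10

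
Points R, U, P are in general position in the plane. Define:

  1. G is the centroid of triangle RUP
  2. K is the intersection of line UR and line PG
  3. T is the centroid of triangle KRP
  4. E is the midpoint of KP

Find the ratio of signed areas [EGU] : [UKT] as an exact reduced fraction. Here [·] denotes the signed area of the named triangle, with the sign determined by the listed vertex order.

Set R = (0, 0), U = (1, 0), P = (0, 1); any affine frame gives the same invariant.
1. G is the centroid of triangle RUP ⇒ G = (1/3, 1/3)
2. K is the intersection of line UR and line PG ⇒ K = (1/2, 0)
3. T is the centroid of triangle KRP ⇒ T = (1/6, 1/3)
4. E is the midpoint of KP ⇒ E = (1/4, 1/2)
2·[EGU] = 1/12, 2·[UKT] = -1/6
[EGU]:[UKT] = 1/12:-1/6 = -1/2

[EGU]:[UKT] = -1/2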